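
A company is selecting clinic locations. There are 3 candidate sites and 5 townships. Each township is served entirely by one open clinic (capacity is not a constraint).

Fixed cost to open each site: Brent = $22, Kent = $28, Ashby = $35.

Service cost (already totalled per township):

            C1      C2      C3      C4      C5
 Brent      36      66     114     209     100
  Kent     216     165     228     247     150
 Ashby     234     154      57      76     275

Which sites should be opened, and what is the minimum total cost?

For any fixed open set, each township goes to its cheapest open site; total = fixed + service.
{Brent, Ashby}: C1→Brent 36, C2→Brent 66, C3→Ashby 57, C4→Ashby 76, C5→Brent 100. Service 335; fixed 57; total 392.
{Brent, Kent, Ashby}: service 335 + fixed 85 = 420
{Brent}: service 525 + fixed 22 = 547
No other subset beats 392.

Open Brent and Ashby; minimum total cost 392.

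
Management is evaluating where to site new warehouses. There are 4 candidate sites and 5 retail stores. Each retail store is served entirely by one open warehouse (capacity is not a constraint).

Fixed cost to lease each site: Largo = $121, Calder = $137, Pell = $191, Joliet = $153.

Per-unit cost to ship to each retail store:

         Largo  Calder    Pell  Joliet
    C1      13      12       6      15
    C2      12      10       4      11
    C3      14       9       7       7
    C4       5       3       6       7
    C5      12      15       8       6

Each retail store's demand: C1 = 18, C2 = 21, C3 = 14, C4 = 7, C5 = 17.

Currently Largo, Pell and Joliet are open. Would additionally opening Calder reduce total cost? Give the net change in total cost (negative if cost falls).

No — net change +123 (cost rises by 123).

Current service cost with {Largo, Pell, Joliet}: 427.
Adding Calder: each retail store re-picks its cheapest; new service cost 413, saving 14.
Extra fixed cost: 137. Net change = 137 − 14 = 123.
(Totals: 892 → 1015.)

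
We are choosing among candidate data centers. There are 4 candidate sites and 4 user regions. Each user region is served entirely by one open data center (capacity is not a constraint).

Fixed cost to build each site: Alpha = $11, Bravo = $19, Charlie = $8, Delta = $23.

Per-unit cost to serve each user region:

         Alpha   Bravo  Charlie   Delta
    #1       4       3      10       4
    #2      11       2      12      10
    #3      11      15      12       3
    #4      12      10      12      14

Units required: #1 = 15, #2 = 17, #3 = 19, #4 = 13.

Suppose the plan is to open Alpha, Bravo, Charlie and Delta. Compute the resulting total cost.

Each user region is assigned to its cheapest site among the open ones.
{Alpha, Bravo, Charlie, Delta}: #1→Bravo 3·15=45, #2→Bravo 2·17=34, #3→Delta 3·19=57, #4→Bravo 10·13=130. Service 266; fixed 61; total 327.

Total cost: 327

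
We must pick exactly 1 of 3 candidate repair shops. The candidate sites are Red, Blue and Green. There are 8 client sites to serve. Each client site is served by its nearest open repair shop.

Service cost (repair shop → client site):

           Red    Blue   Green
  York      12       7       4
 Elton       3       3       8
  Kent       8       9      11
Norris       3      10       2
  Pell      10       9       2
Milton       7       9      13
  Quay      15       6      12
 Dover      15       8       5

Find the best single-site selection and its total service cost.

Choose Green only; total service cost 57.

With exactly 1 open, each client site uses its cheapest among the chosen.
{Green}: York→Green 4, Elton→Green 8, Kent→Green 11, Norris→Green 2, Pell→Green 2, Milton→Green 13, Quay→Green 12, Dover→Green 5. Service cost 57.
{Blue}: service cost 61
{Red}: service cost 73
Among all 3 size-1 choices, {Green} is lowest.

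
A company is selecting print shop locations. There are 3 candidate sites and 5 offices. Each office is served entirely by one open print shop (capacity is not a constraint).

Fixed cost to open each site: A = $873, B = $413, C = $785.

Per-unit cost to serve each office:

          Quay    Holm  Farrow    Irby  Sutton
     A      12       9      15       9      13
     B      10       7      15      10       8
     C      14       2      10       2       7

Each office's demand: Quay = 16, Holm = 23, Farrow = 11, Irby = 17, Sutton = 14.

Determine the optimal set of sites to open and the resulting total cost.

For any fixed open set, each office goes to its cheapest open site; total = fixed + service.
{B}: Quay→B 10·16=160, Holm→B 7·23=161, Farrow→B 15·11=165, Irby→B 10·17=170, Sutton→B 8·14=112. Service 768; fixed 413; total 1181.
{C}: Quay→C 14·16=224, Holm→C 2·23=46, Farrow→C 10·11=110, Irby→C 2·17=34, Sutton→C 7·14=98. Service 512; fixed 785; total 1297.
{B, C}: service 448 + fixed 1198 = 1646
{A, B, C}: Quay→B 10·16=160, Holm→C 2·23=46, Farrow→C 10·11=110, Irby→C 2·17=34, Sutton→C 7·14=98. Service 448; fixed 2071; total 2519.
No other subset beats 1181.

Open B only; minimum total cost 1181.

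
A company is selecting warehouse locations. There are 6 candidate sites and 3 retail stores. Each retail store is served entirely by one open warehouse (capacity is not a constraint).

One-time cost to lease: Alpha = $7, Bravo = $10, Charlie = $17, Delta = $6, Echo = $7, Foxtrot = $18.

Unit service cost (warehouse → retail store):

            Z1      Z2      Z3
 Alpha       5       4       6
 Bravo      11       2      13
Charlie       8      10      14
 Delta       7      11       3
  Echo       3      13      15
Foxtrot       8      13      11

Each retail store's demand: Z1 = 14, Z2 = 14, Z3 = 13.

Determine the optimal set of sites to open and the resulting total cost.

For any fixed open set, each retail store goes to its cheapest open site; total = fixed + service.
{Bravo, Delta, Echo}: Z1→Echo 3·14=42, Z2→Bravo 2·14=28, Z3→Delta 3·13=39. Service 109; fixed 23; total 132.
{Alpha, Bravo, Delta, Echo}: service 109 + fixed 30 = 139
{Bravo, Charlie, Delta, Echo}: service 109 + fixed 40 = 149
{Alpha, Bravo, Charlie, Delta, Echo, Foxtrot}: service 109 + fixed 65 = 174
No other subset beats 132.

Open Bravo, Delta and Echo; minimum total cost 132.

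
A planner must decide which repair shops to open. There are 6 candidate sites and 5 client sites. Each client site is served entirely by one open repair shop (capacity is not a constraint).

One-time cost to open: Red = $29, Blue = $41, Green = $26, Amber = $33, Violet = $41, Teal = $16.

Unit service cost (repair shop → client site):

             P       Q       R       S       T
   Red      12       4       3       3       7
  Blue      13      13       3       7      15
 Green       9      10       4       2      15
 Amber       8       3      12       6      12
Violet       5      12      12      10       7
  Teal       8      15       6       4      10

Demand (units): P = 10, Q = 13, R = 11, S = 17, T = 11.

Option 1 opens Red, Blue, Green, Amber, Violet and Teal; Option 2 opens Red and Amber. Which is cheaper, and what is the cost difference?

Option 2 is cheaper by 77.

Option 1: {Red, Blue, Green, Amber, Violet, Teal}: P→Violet 5·10=50, Q→Amber 3·13=39, R→Red 3·11=33, S→Green 2·17=34, T→Red 7·11=77. Service 233; fixed 186; total 419.
Option 2: {Red, Amber}: P→Amber 8·10=80, Q→Amber 3·13=39, R→Red 3·11=33, S→Red 3·17=51, T→Red 7·11=77. Service 280; fixed 62; total 342.
Difference: |419 − 342| = 77.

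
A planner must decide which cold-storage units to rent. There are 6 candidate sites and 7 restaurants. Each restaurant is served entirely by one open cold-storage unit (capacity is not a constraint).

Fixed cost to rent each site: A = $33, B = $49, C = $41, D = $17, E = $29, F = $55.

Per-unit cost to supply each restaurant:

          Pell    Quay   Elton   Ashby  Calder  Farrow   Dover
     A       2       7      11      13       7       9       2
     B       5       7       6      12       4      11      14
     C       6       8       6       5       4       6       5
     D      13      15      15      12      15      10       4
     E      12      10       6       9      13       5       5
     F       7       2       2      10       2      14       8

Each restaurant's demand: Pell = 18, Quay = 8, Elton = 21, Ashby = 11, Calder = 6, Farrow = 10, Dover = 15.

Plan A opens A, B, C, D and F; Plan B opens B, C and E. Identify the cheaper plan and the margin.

Plan A: {A, B, C, D, F}: Pell→A 2·18=36, Quay→F 2·8=16, Elton→F 2·21=42, Ashby→C 5·11=55, Calder→F 2·6=12, Farrow→C 6·10=60, Dover→A 2·15=30. Service 251; fixed 195; total 446.
Plan B: {B, C, E}: Pell→B 5·18=90, Quay→B 7·8=56, Elton→B 6·21=126, Ashby→C 5·11=55, Calder→B 4·6=24, Farrow→E 5·10=50, Dover→C 5·15=75. Service 476; fixed 119; total 595.
Difference: |446 − 595| = 149.

Plan A is cheaper by 149.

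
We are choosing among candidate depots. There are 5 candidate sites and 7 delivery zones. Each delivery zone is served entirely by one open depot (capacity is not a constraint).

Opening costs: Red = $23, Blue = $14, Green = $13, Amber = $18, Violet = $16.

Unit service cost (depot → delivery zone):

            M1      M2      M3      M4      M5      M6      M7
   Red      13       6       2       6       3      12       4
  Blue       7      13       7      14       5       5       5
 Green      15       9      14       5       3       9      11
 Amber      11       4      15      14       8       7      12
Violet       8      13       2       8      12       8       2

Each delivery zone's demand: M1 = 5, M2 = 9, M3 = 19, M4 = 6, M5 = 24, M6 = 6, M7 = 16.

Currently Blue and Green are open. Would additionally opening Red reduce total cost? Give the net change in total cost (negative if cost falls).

Current service cost with {Blue, Green}: 461.
Adding Red: each delivery zone re-picks its cheapest; new service cost 323, saving 138.
Extra fixed cost: 23. Net change = 23 − 138 = -115.
(Totals: 488 → 373.)

Yes — net change −115 (cost falls by 115).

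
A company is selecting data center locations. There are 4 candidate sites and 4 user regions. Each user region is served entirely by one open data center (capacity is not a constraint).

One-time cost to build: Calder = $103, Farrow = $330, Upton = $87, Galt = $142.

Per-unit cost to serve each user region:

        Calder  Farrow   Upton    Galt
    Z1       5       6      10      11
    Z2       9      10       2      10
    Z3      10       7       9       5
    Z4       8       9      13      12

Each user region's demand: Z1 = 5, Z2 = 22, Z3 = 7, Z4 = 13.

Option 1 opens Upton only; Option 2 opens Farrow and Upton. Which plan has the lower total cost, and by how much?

Option 1: {Upton}: Z1→Upton 10·5=50, Z2→Upton 2·22=44, Z3→Upton 9·7=63, Z4→Upton 13·13=169. Service 326; fixed 87; total 413.
Option 2: {Farrow, Upton}: Z1→Farrow 6·5=30, Z2→Upton 2·22=44, Z3→Farrow 7·7=49, Z4→Farrow 9·13=117. Service 240; fixed 417; total 657.
Difference: |413 − 657| = 244.

Option 1 is cheaper by 244.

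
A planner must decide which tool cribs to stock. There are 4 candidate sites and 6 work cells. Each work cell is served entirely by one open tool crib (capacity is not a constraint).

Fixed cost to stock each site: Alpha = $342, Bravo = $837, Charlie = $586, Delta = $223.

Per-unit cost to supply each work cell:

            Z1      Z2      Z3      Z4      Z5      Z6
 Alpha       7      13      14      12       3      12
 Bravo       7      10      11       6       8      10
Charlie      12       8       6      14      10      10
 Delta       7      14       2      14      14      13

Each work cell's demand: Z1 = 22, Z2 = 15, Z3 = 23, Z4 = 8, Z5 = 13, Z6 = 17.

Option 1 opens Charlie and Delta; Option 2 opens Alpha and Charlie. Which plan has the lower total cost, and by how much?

Option 1: {Charlie, Delta}: Z1→Delta 7·22=154, Z2→Charlie 8·15=120, Z3→Delta 2·23=46, Z4→Charlie 14·8=112, Z5→Charlie 10·13=130, Z6→Charlie 10·17=170. Service 732; fixed 809; total 1541.
Option 2: {Alpha, Charlie}: Z1→Alpha 7·22=154, Z2→Charlie 8·15=120, Z3→Charlie 6·23=138, Z4→Alpha 12·8=96, Z5→Alpha 3·13=39, Z6→Charlie 10·17=170. Service 717; fixed 928; total 1645.
Difference: |1541 − 1645| = 104.

Option 1 is cheaper by 104.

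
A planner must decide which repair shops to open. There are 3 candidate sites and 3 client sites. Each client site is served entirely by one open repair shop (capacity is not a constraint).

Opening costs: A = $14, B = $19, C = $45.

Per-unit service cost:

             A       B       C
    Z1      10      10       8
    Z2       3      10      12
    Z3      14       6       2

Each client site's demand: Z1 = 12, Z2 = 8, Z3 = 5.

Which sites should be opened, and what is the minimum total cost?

For any fixed open set, each client site goes to its cheapest open site; total = fixed + service.
{A, C}: Z1→C 8·12=96, Z2→A 3·8=24, Z3→C 2·5=10. Service 130; fixed 59; total 189.
{A, B}: service 174 + fixed 33 = 207
{A, B, C}: service 130 + fixed 78 = 208
{A}: service 214 + fixed 14 = 228
No other subset beats 189.

Open A and C; minimum total cost 189.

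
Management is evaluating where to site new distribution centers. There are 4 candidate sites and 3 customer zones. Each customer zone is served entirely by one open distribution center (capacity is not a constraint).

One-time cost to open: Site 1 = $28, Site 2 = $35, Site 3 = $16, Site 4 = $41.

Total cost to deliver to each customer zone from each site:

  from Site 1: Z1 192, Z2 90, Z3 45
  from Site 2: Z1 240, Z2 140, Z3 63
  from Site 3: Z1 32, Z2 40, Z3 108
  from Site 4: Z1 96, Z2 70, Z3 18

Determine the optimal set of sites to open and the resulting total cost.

For any fixed open set, each customer zone goes to its cheapest open site; total = fixed + service.
{Site 3, Site 4}: Z1→Site 3 32, Z2→Site 3 40, Z3→Site 4 18. Service 90; fixed 57; total 147.
{Site 1, Site 3}: Z1→Site 3 32, Z2→Site 3 40, Z3→Site 1 45. Service 117; fixed 44; total 161.
{Site 1, Site 3, Site 4}: service 90 + fixed 85 = 175
{Site 1, Site 2, Site 3, Site 4}: service 90 + fixed 120 = 210
(All 15 nonempty subsets were checked; Site 3 and Site 4 is lowest.)

Open Site 3 and Site 4; minimum total cost 147.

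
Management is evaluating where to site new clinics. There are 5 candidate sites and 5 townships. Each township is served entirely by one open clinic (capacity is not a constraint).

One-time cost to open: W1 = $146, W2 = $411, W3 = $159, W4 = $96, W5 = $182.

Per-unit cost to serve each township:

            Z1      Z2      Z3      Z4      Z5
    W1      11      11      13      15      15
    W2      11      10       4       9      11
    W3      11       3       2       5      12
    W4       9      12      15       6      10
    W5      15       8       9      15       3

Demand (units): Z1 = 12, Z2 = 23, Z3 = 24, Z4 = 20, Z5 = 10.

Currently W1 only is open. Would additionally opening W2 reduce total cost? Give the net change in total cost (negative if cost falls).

No — net change +12 (cost rises by 12).

Current service cost with {W1}: 1147.
Adding W2: each township re-picks its cheapest; new service cost 748, saving 399.
Extra fixed cost: 411. Net change = 411 − 399 = 12.
(Totals: 1293 → 1305.)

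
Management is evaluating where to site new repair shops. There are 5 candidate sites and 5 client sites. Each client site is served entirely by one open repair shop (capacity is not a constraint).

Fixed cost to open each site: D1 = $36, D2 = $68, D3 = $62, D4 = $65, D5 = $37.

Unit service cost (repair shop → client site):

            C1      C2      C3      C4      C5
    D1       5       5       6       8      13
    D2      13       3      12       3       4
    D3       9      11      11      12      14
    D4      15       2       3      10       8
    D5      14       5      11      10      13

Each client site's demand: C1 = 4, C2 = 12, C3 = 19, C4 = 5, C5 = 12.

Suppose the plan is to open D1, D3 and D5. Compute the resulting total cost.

Total cost: 525

Each client site is assigned to its cheapest site among the open ones.
{D1, D3, D5}: C1→D1 5·4=20, C2→D1 5·12=60, C3→D1 6·19=114, C4→D1 8·5=40, C5→D1 13·12=156. Service 390; fixed 135; total 525.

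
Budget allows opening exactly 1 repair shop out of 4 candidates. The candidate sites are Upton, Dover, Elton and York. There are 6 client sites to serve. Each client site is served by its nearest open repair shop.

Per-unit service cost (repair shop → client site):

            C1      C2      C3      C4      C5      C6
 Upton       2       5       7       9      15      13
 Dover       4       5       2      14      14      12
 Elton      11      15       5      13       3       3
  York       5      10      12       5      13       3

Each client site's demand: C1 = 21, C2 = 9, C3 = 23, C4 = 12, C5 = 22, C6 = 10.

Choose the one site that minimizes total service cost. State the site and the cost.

With exactly 1 open, each client site uses its cheapest among the chosen.
{Elton}: C1→Elton 11·21=231, C2→Elton 15·9=135, C3→Elton 5·23=115, C4→Elton 13·12=156, C5→Elton 3·22=66, C6→Elton 3·10=30. Service cost 733.
{Dover}: service cost 771
{Upton}: service cost 816
Among all 4 size-1 choices, {Elton} is lowest.

Choose Elton only; total service cost 733.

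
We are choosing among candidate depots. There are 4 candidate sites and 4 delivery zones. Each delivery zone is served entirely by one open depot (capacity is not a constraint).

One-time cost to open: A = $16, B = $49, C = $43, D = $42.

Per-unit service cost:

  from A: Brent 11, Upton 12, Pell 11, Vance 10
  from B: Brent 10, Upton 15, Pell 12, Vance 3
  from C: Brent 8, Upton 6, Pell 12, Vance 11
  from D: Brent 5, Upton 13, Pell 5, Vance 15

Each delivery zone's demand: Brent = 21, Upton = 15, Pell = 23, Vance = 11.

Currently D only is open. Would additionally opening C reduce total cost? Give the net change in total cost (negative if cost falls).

Yes — net change −106 (cost falls by 106).

Current service cost with {D}: 580.
Adding C: each delivery zone re-picks its cheapest; new service cost 431, saving 149.
Extra fixed cost: 43. Net change = 43 − 149 = -106.
(Totals: 622 → 516.)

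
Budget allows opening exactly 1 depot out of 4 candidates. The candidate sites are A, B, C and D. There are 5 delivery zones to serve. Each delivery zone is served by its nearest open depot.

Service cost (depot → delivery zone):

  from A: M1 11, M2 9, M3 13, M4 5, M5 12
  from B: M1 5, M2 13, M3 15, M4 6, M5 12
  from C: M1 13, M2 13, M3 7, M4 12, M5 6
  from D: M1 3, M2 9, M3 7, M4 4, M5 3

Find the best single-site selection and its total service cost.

Choose D only; total service cost 26.

With exactly 1 open, each delivery zone uses its cheapest among the chosen.
{D}: M1→D 3, M2→D 9, M3→D 7, M4→D 4, M5→D 3. Service cost 26.
{A}: service cost 50
{B}: service cost 51
Among all 4 size-1 choices, {D} is lowest.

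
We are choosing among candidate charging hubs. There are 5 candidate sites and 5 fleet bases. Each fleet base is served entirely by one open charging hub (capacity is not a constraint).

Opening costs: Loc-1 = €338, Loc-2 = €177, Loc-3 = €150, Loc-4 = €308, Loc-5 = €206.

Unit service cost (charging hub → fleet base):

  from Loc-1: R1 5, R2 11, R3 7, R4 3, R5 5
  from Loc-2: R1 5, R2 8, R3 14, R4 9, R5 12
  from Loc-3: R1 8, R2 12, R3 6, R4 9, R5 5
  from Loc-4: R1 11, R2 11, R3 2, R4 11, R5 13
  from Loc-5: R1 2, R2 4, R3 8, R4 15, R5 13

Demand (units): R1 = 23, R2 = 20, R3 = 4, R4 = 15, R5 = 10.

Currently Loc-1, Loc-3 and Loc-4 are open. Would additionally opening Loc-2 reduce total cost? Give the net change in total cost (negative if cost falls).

No — net change +117 (cost rises by 117).

Current service cost with {Loc-1, Loc-3, Loc-4}: 438.
Adding Loc-2: each fleet base re-picks its cheapest; new service cost 378, saving 60.
Extra fixed cost: 177. Net change = 177 − 60 = 117.
(Totals: 1234 → 1351.)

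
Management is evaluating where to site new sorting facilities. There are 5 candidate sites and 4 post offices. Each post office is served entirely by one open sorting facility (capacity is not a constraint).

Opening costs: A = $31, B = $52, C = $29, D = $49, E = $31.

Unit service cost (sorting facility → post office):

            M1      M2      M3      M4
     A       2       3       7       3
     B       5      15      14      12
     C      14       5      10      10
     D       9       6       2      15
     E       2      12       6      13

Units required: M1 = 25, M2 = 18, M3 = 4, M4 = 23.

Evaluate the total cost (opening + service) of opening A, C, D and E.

Total cost: 321

Each post office is assigned to its cheapest site among the open ones.
{A, C, D, E}: M1→A 2·25=50, M2→A 3·18=54, M3→D 2·4=8, M4→A 3·23=69. Service 181; fixed 140; total 321.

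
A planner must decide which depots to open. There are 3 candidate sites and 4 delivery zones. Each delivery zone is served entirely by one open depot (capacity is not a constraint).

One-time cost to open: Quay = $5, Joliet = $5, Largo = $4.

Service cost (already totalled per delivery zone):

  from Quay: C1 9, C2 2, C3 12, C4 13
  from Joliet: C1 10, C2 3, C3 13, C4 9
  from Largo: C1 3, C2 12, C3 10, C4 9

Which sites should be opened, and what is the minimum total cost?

For any fixed open set, each delivery zone goes to its cheapest open site; total = fixed + service.
{Quay, Largo}: C1→Largo 3, C2→Quay 2, C3→Largo 10, C4→Largo 9. Service 24; fixed 9; total 33.
{Joliet, Largo}: service 25 + fixed 9 = 34
{Quay, Joliet, Largo}: service 24 + fixed 14 = 38
{Largo}: service 34 + fixed 4 = 38
(All 7 nonempty subsets were checked; Quay and Largo is lowest.)

Open Quay and Largo; minimum total cost 33.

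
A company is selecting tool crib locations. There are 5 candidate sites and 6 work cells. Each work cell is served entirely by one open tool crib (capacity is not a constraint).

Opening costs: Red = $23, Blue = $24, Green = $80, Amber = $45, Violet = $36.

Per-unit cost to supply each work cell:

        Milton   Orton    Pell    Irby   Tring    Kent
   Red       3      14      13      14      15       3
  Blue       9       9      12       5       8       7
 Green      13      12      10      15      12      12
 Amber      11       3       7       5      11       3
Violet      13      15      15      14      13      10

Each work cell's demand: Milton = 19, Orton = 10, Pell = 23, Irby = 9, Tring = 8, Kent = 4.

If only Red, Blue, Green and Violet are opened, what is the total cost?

Each work cell is assigned to its cheapest site among the open ones.
{Red, Blue, Green, Violet}: Milton→Red 3·19=57, Orton→Blue 9·10=90, Pell→Green 10·23=230, Irby→Blue 5·9=45, Tring→Blue 8·8=64, Kent→Red 3·4=12. Service 498; fixed 163; total 661.

Total cost: 661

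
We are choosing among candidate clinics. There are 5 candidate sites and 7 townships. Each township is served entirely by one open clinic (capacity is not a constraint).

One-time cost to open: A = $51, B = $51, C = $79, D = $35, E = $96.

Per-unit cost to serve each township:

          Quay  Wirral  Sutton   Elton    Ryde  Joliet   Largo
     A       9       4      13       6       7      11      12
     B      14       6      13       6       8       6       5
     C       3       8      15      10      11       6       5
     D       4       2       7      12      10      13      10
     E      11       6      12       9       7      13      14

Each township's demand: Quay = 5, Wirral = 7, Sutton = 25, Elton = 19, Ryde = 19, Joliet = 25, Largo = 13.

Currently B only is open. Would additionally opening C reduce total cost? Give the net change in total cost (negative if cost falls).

No — net change +24 (cost rises by 24).

Current service cost with {B}: 918.
Adding C: each township re-picks its cheapest; new service cost 863, saving 55.
Extra fixed cost: 79. Net change = 79 − 55 = 24.
(Totals: 969 → 993.)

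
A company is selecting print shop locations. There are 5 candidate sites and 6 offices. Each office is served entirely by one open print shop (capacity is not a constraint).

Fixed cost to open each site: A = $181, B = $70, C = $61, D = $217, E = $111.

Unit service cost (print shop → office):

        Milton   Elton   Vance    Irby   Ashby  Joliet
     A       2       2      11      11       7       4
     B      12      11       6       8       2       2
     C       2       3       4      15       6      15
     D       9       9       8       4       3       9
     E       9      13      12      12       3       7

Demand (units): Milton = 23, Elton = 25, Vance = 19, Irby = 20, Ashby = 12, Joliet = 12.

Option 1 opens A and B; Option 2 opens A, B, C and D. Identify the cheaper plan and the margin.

Option 1: {A, B}: Milton→A 2·23=46, Elton→A 2·25=50, Vance→B 6·19=114, Irby→B 8·20=160, Ashby→B 2·12=24, Joliet→B 2·12=24. Service 418; fixed 251; total 669.
Option 2: {A, B, C, D}: Milton→A 2·23=46, Elton→A 2·25=50, Vance→C 4·19=76, Irby→D 4·20=80, Ashby→B 2·12=24, Joliet→B 2·12=24. Service 300; fixed 529; total 829.
Difference: |669 − 829| = 160.

Option 1 is cheaper by 160.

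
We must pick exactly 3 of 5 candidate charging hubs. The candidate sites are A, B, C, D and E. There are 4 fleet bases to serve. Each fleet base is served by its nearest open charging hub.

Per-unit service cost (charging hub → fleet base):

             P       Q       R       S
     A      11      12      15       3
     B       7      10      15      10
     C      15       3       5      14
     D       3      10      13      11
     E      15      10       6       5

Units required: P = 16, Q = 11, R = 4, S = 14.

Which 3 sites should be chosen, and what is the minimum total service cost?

Choose A, C and D; total service cost 143.

With exactly 3 open, each fleet base uses its cheapest among the chosen.
{A, C, D}: P→D 3·16=48, Q→C 3·11=33, R→C 5·4=20, S→A 3·14=42. Service cost 143.
{C, D, E}: service cost 171
{A, B, C}: service cost 207
Among all 10 size-3 choices, {A, C, D} is lowest.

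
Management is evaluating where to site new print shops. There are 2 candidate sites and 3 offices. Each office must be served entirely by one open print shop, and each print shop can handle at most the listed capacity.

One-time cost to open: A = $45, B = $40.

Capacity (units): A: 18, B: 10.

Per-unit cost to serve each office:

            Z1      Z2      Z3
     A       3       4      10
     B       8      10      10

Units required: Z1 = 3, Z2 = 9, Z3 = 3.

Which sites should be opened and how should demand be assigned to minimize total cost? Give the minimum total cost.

Open {A}: Z1→A 3·3=9, Z2→A 4·9=36, Z3→A 10·3=30.
Loads: A carries 15/18. Service 75; fixed 45; total 120.
Next best feasible plan costs 160.

Minimum total cost: 120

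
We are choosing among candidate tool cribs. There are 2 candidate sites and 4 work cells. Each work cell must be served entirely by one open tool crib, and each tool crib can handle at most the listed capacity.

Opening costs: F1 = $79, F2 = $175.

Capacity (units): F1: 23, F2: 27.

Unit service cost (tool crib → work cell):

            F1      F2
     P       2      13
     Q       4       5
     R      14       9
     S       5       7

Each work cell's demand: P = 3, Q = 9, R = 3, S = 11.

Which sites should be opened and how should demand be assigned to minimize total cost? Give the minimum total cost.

Minimum total cost: 363

Open {F2}: P→F2 13·3=39, Q→F2 5·9=45, R→F2 9·3=27, S→F2 7·11=77.
Loads: F2 carries 26/27. Service 188; fixed 175; total 363.
Next best feasible plan costs 378.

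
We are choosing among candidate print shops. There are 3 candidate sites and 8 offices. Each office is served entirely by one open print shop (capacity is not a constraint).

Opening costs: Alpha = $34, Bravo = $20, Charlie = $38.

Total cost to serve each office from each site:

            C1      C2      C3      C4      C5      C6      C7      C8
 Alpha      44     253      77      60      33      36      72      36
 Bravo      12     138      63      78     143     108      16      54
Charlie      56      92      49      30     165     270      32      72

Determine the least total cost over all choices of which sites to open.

Minimum total cost: 396

For any fixed open set, each office goes to its cheapest open site; total = fixed + service.
{Alpha, Bravo, Charlie}: C1→Bravo 12, C2→Charlie 92, C3→Charlie 49, C4→Charlie 30, C5→Alpha 33, C6→Alpha 36, C7→Bravo 16, C8→Alpha 36. Service 304; fixed 92; total 396.
{Alpha, Charlie}: C1→Alpha 44, C2→Charlie 92, C3→Charlie 49, C4→Charlie 30, C5→Alpha 33, C6→Alpha 36, C7→Charlie 32, C8→Alpha 36. Service 352; fixed 72; total 424.
{Alpha, Bravo}: C1→Bravo 12, C2→Bravo 138, C3→Bravo 63, C4→Alpha 60, C5→Alpha 33, C6→Alpha 36, C7→Bravo 16, C8→Alpha 36. Service 394; fixed 54; total 448.
{Bravo}: service 612 + fixed 20 = 632
(All 7 nonempty subsets were checked; Alpha, Bravo and Charlie is lowest.)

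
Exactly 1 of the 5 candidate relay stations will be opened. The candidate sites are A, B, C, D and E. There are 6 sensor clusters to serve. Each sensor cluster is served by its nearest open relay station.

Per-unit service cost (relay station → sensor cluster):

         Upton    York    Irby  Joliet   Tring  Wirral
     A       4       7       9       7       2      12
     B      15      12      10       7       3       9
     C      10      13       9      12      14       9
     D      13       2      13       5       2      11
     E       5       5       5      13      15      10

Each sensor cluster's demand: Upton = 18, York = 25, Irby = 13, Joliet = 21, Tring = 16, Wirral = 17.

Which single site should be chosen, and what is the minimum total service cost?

With exactly 1 open, each sensor cluster uses its cheapest among the chosen.
{A}: Upton→A 4·18=72, York→A 7·25=175, Irby→A 9·13=117, Joliet→A 7·21=147, Tring→A 2·16=32, Wirral→A 12·17=204. Service cost 747.
{D}: service cost 777
{E}: service cost 963
Among all 5 size-1 choices, {A} is lowest.

Choose A only; total service cost 747.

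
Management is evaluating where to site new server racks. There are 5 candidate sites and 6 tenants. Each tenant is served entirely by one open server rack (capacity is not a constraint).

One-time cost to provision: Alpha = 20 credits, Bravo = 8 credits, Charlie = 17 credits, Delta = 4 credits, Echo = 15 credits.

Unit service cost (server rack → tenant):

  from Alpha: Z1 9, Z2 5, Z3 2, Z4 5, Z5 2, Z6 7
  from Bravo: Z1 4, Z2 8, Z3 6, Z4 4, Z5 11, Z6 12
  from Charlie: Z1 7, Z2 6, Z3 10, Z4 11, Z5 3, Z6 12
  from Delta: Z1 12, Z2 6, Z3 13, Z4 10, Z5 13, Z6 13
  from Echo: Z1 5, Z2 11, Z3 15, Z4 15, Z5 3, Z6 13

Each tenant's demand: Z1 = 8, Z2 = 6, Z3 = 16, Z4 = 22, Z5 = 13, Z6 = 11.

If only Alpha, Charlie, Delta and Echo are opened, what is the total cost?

Total cost: 371

Each tenant is assigned to its cheapest site among the open ones.
{Alpha, Charlie, Delta, Echo}: Z1→Echo 5·8=40, Z2→Alpha 5·6=30, Z3→Alpha 2·16=32, Z4→Alpha 5·22=110, Z5→Alpha 2·13=26, Z6→Alpha 7·11=77. Service 315; fixed 56; total 371.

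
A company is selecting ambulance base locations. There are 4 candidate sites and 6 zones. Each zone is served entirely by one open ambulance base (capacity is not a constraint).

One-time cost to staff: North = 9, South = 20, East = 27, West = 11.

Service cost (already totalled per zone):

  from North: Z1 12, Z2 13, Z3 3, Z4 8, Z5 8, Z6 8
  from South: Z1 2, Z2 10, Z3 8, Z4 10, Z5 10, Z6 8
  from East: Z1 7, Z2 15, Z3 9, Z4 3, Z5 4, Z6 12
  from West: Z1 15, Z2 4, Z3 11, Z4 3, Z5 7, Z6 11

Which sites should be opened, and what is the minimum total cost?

Open North and West; minimum total cost 57.

For any fixed open set, each zone goes to its cheapest open site; total = fixed + service.
{North, West}: Z1→North 12, Z2→West 4, Z3→North 3, Z4→West 3, Z5→West 7, Z6→North 8. Service 37; fixed 20; total 57.
{North}: Z1→North 12, Z2→North 13, Z3→North 3, Z4→North 8, Z5→North 8, Z6→North 8. Service 52; fixed 9; total 61.
{West}: service 51 + fixed 11 = 62
{North, South, East, West}: Z1→South 2, Z2→West 4, Z3→North 3, Z4→East 3, Z5→East 4, Z6→North 8. Service 24; fixed 67; total 91.
(All 15 nonempty subsets were checked; North and West is lowest.)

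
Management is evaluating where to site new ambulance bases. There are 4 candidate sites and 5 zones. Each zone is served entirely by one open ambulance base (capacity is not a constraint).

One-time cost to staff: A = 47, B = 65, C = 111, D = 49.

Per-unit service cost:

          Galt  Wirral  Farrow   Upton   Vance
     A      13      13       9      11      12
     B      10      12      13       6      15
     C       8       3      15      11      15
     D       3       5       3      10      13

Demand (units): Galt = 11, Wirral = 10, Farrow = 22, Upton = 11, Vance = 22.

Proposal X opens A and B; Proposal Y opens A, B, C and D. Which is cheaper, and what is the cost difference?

Proposal X: {A, B}: Galt→B 10·11=110, Wirral→B 12·10=120, Farrow→A 9·22=198, Upton→B 6·11=66, Vance→A 12·22=264. Service 758; fixed 112; total 870.
Proposal Y: {A, B, C, D}: Galt→D 3·11=33, Wirral→C 3·10=30, Farrow→D 3·22=66, Upton→B 6·11=66, Vance→A 12·22=264. Service 459; fixed 272; total 731.
Difference: |870 − 731| = 139.

Proposal Y is cheaper by 139.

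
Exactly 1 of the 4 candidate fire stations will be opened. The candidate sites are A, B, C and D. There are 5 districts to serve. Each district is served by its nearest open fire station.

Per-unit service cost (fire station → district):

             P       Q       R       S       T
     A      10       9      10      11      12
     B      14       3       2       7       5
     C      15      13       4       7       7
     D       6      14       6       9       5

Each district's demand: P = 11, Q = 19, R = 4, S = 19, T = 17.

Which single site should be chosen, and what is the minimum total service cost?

With exactly 1 open, each district uses its cheapest among the chosen.
{B}: P→B 14·11=154, Q→B 3·19=57, R→B 2·4=8, S→B 7·19=133, T→B 5·17=85. Service cost 437.
{D}: service cost 612
{C}: service cost 680
Among all 4 size-1 choices, {B} is lowest.

Choose B only; total service cost 437.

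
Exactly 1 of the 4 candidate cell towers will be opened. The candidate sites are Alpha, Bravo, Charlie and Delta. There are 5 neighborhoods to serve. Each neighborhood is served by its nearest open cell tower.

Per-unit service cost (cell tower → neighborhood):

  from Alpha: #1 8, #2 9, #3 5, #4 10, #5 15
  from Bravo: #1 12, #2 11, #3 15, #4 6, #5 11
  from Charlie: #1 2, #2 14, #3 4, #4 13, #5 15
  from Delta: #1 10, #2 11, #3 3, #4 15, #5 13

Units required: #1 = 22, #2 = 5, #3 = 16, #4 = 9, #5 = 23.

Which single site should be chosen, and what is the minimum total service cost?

Choose Charlie only; total service cost 640.

With exactly 1 open, each neighborhood uses its cheapest among the chosen.
{Charlie}: #1→Charlie 2·22=44, #2→Charlie 14·5=70, #3→Charlie 4·16=64, #4→Charlie 13·9=117, #5→Charlie 15·23=345. Service cost 640.
{Alpha}: service cost 736
{Delta}: service cost 757
Among all 4 size-1 choices, {Charlie} is lowest.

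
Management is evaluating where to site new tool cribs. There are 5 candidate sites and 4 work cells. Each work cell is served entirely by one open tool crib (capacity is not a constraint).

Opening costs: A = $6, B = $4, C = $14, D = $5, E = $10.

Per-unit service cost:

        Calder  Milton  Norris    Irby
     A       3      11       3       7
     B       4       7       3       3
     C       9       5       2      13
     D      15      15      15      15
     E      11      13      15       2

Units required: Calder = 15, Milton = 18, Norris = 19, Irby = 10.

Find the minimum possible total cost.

For any fixed open set, each work cell goes to its cheapest open site; total = fixed + service.
{A, C, E}: Calder→A 3·15=45, Milton→C 5·18=90, Norris→C 2·19=38, Irby→E 2·10=20. Service 193; fixed 30; total 223.
{A, B, C}: Calder→A 3·15=45, Milton→C 5·18=90, Norris→C 2·19=38, Irby→B 3·10=30. Service 203; fixed 24; total 227.
{A, B, C, E}: service 193 + fixed 34 = 227
{A, B, C, D, E}: service 193 + fixed 39 = 232
No other subset beats 223.

Minimum total cost: 223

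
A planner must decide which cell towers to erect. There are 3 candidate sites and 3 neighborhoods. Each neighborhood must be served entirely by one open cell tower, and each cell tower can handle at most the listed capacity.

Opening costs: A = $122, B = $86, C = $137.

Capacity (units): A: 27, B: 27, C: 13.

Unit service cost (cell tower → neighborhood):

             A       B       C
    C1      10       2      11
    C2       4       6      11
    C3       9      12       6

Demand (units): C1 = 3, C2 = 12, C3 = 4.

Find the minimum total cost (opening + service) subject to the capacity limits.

Minimum total cost: 212

Open {B}: C1→B 2·3=6, C2→B 6·12=72, C3→B 12·4=48.
Loads: B carries 19/27. Service 126; fixed 86; total 212.
Next best feasible plan costs 236.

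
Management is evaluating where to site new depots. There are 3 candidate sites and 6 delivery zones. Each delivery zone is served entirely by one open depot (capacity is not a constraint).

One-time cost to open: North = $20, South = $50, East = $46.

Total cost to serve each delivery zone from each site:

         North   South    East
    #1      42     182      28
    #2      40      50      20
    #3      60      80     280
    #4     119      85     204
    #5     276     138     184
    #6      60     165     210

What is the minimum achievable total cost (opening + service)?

Minimum total cost: 495

For any fixed open set, each delivery zone goes to its cheapest open site; total = fixed + service.
{North, South}: #1→North 42, #2→North 40, #3→North 60, #4→South 85, #5→South 138, #6→North 60. Service 425; fixed 70; total 495.
{North, South, East}: service 391 + fixed 116 = 507
{North, East}: service 471 + fixed 66 = 537
{North}: #1→North 42, #2→North 40, #3→North 60, #4→North 119, #5→North 276, #6→North 60. Service 597; fixed 20; total 617.
(All 7 nonempty subsets were checked; North and South is lowest.)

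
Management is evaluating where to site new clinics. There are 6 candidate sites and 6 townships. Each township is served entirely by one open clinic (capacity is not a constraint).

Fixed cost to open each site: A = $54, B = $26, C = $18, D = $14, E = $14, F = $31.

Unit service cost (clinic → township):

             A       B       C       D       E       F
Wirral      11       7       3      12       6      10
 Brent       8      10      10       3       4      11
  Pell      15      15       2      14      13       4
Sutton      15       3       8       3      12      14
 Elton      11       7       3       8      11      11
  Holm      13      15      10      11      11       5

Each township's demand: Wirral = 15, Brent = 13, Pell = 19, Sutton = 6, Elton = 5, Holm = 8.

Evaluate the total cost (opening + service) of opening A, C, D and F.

Total cost: 312

Each township is assigned to its cheapest site among the open ones.
{A, C, D, F}: Wirral→C 3·15=45, Brent→D 3·13=39, Pell→C 2·19=38, Sutton→D 3·6=18, Elton→C 3·5=15, Holm→F 5·8=40. Service 195; fixed 117; total 312.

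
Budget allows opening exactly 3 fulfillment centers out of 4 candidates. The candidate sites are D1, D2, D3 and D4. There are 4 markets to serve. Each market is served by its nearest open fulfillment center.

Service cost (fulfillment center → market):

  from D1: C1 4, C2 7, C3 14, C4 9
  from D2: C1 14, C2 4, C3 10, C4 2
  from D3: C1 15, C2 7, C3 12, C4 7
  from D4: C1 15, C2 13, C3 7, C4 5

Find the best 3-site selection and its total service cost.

Choose D1, D2 and D4; total service cost 17.

With exactly 3 open, each market uses its cheapest among the chosen.
{D1, D2, D4}: C1→D1 4, C2→D2 4, C3→D4 7, C4→D2 2. Service cost 17.
{D1, D2, D3}: service cost 20
{D1, D3, D4}: service cost 23
Among all 4 size-3 choices, {D1, D2, D4} is lowest.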